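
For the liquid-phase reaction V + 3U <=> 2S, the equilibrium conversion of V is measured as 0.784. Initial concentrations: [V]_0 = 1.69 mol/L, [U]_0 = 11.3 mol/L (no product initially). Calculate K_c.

Let X = conversion of V.
Concentrations: [V] = 1.69 − 1.69X; [U] = 11.3 − 5.07X; [S] = 3.38X.
At X = 0.784: [V] = 0.365, [U] = 7.33, [S] = 2.65.
K_c = [S]^2 / ([V] [U]^3) = 0.0489 (mol/L)^-2.

K_c = 0.0489 (mol/L)^-2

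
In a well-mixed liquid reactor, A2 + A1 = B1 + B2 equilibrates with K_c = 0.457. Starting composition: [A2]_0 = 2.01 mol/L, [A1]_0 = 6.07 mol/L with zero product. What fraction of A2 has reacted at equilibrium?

X = 0.633

Let X = conversion of A2; extent ξ = 2.01·X mol/L.
Concentrations: [A2] = 2.01 − 2.01X; [A1] = 6.07 − 2.01X; [B1] = 2.01X; [B2] = 2.01X.
K_c = [B1] [B2] / ([A2] [A1]).
Setting equal to 0.457 and solving for X on (0,1) gives X = 0.633.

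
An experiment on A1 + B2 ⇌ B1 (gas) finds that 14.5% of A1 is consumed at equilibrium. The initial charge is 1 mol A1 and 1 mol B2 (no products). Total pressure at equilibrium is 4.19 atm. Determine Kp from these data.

Basis: 1 mol A1 initially; let X = conversion of A1. Extent ξ = X.
Mole table: n_A1 = 1 − X; n_B2 = 1 − X; n_B1 = X.
Summing: n_T = 2 − X.
At X = 0.145: n_A1 = 0.855, n_B2 = 0.855, n_B1 = 0.145, n_T = 1.85.
p_i = (n_i/n_T)·P. Kp = p_B1 / (p_A1 p_B2) = 0.0878 atm^-1.

Kp = 0.0878 atm^-1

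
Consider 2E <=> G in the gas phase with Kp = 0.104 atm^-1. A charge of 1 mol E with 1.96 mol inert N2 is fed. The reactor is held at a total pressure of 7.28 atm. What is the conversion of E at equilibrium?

Basis: 1 mol E initially; let X = conversion of E. Extent ξ = 0.5X.
Moles: n_E = 1 − X; n_G = 0.5X; n_I = 1.96 (inert).
Summing: n_T = 2.96 − 0.5X.
Mole fractions y_i = n_i/n_T; Kp = p_G / (p_E^2) with p_i = y_i·P.
Substituting and setting equal to 0.104 atm^-1 gives a polynomial in X; the root in (0,1) is X = 0.279.

X = 0.279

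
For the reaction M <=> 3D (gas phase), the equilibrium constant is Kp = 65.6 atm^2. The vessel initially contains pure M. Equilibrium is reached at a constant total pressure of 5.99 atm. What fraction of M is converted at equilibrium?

Take 1 mol M as basis and let X be its fractional conversion, so ξ = X.
Mole table: n_M = 1 − X; n_D = 3X.
Summing: n_T = 1 + 2X.
y_i = n_i/n_T, p_i = y_i·P. Kp = p_D^3 / (p_M).
Setting this equal to 65.6 atm^2 and taking the physical root (0 < X < 1) gives X = 0.513.

X = 0.513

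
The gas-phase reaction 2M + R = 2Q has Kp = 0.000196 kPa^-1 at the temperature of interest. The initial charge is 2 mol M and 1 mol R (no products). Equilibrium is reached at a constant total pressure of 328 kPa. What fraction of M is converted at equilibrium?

X = 0.123

Basis: 2 mol M initially; let X = conversion of M. Extent ξ = X.
Species balance: n_M = 2 − 2X; n_R = 1 − X; n_Q = 2X.
n_T = Σnᵢ = 3 − X.
Mole fractions y_i = n_i/n_T; Kp = p_Q^2 / (p_M^2 p_R) with p_i = y_i·P.
This yields a degree-3 equation in X; solving on (0,1), X = 0.123.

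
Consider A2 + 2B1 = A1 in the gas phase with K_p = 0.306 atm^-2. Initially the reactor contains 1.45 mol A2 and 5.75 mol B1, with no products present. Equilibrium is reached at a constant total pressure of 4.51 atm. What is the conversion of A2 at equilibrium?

Take 1.45 mol A2 as basis and let X be its fractional conversion, so ξ = 1.45X.
Mole table: n_A2 = 1.45 − 1.45X; n_B1 = 5.75 − 2.9X; n_A1 = 1.45X.
Summing: n_T = 7.2 − 2.9X.
With p_i = (n_i/n_T)P, K_p = p_A1 / (p_A2 p_B1^2).
Setting this equal to 0.306 atm^-2 and taking the physical root (0 < X < 1) gives X = 0.758.

X = 0.758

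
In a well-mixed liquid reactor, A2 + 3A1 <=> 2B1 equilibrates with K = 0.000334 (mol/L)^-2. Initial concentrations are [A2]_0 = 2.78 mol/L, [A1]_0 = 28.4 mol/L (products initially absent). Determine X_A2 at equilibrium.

X = 0.478

Let X = conversion of A2; extent ξ = 2.78·X mol/L.
Concentrations: [A2] = 2.78 − 2.78X; [A1] = 28.4 − 8.34X; [B1] = 5.56X.
K = [B1]^2 / ([A2] [A1]^3).
Equating to 0.000334 (mol/L)^-2: the physical root is X = 0.478.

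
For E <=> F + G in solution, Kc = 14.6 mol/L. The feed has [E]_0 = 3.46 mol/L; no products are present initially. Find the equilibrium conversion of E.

X = 0.835

Let X = conversion of E; extent ξ = 3.46·X mol/L.
Concentrations: [E] = 3.46 − 3.46X; [F] = 3.46X; [G] = 3.46X.
Kc = [F] [G] / ([E]).
Setting equal to 14.6 and solving for X on (0,1) gives X = 0.835.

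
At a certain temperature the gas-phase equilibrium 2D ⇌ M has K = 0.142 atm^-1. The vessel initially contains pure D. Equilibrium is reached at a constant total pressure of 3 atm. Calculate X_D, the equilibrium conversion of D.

Basis: 1 mol D initially; let X = conversion of D. Extent ξ = 0.5X.
At extent ξ: n_D = 1 − X; n_M = 0.5X.
Total moles n_T = 1 − 0.5X.
With p_i = (n_i/n_T)P, K = p_M / (p_D^2).
Equating to 0.142 atm^-1 and solving on 0 < X < 1: X = 0.392.

X = 0.392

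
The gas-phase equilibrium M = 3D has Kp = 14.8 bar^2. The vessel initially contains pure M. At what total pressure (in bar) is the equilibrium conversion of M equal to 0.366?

Basis: 1 mol M initially; let X = conversion of M. Extent ξ = X.
Mole table: n_M = 1 − X; n_D = 3X.
n_T = Σnᵢ = 1 + 2X.
Kp = p_D^3 / (p_M) with p_i = (n_i/n_T)·P.
At X = 0.366: the mole-fraction product g(X) = Π y_i^ν_i = 0.696. Since Kp = g(X)·P^{2}, P = (Kp/g)^(1/2) = (14.8/0.696)^(1/2) = 4.61 bar.

P = 4.61 bar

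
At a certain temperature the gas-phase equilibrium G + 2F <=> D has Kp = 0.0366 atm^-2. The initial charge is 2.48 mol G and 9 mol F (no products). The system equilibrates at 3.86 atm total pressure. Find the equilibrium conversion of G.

X = 0.239

Basis: 2.48 mol G initially; let X = conversion of G. Extent ξ = 2.48X.
Moles: n_G = 2.48 − 2.48X; n_F = 9 − 4.96X; n_D = 2.48X.
Total moles n_T = 11.5 − 4.96X.
With p_i = (n_i/n_T)P, Kp = p_D / (p_G p_F^2).
This yields a degree-3 equation in X; solving on (0,1), X = 0.239.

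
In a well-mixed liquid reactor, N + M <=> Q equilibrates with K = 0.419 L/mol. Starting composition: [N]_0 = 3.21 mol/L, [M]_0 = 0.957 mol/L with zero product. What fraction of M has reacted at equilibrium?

Let X = conversion of M; extent ξ = 0.957·X mol/L.
Concentrations: [N] = 3.21 − 0.957X; [M] = 0.957 − 0.957X; [Q] = 0.957X.
K = [Q] / ([N] [M]).
This equals 0.419 at X = 0.531 (the root in 0 < X < 1).

X = 0.531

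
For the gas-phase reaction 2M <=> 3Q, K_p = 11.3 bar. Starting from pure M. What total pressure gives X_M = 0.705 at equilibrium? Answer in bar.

P = 1.12 bar

Basis: 1 mol M initially; let X = conversion of M. Extent ξ = 0.5X.
Mole table: n_M = 1 − X; n_Q = 1.5X.
n_T = Σnᵢ = 1 + 0.5X.
K_p = p_Q^3 / (p_M^2) with p_i = (n_i/n_T)·P.
At X = 0.705: the mole-fraction product g(X) = Π y_i^ν_i = 10.05. Since K_p = g(X)·P^{1}, P = (K_p/g)^(1/1) = (11.3/10.05)^(1/1) = 1.12 bar.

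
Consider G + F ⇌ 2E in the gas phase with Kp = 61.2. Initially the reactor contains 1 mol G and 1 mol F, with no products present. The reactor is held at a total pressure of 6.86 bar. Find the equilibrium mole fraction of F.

y_F = 0.102

Let X = conversion of G (basis 1 mol G); extent of reaction ξ = X.
Species balance: n_G = 1 − X; n_F = 1 − X; n_E = 2X.
Total moles n_T = 2 (Δν = 0, constant).
Mole fractions y_i = n_i/n_T; Kp = p_E^2 / (p_G p_F) with p_i = y_i·P.
Substituting and setting equal to 61.2 gives a polynomial in X; the root in (0,1) is X = 0.796.
Then n_F = 0.204, n_T = 2, so y_F = 0.102.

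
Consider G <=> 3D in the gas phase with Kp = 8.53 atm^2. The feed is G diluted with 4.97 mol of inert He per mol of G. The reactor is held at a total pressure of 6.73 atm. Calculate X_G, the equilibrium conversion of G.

Take 1 mol G as basis and let X be its fractional conversion, so ξ = X.
At extent ξ: n_G = 1 − X; n_D = 3X; n_I = 4.97 (inert).
Summing: n_T = 5.97 + 2X.
With p_i = (n_i/n_T)P, Kp = p_D^3 / (p_G).
This yields a degree-3 equation in X; solving on (0,1), X = 0.542.

X = 0.542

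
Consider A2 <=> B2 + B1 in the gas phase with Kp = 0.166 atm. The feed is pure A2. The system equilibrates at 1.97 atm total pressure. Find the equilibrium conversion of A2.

X = 0.279

Basis: 1 mol A2 initially; let X = conversion of A2. Extent ξ = X.
At extent ξ: n_A2 = 1 − X; n_B2 = X; n_B1 = X.
n_T = Σnᵢ = 1 + X.
Mole fractions y_i = n_i/n_T; Kp = p_B2 p_B1 / (p_A2) with p_i = y_i·P.
Equating to 0.166 atm and solving on 0 < X < 1: X = 0.279.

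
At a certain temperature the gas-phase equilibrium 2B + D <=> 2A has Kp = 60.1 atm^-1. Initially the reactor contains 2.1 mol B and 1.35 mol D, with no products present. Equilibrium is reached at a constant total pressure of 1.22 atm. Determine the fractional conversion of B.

Let X = conversion of B (basis 2.1 mol B); extent of reaction ξ = 1.05X.
At extent ξ: n_B = 2.1 − 2.1X; n_D = 1.35 − 1.05X; n_A = 2.1X.
Summing: n_T = 3.45 − 1.05X.
Mole fractions y_i = n_i/n_T; Kp = p_A^2 / (p_B^2 p_D) with p_i = y_i·P.
Equating to 60.1 atm^-1 and solving on 0 < X < 1: X = 0.792.

X = 0.792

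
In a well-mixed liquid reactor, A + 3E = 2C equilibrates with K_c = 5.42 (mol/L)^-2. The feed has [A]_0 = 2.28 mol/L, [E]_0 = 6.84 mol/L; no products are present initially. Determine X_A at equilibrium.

X = 0.765

Let X = conversion of A; extent ξ = 2.28·X mol/L.
Concentrations: [A] = 2.28 − 2.28X; [E] = 6.84 − 6.84X; [C] = 4.56X.
K_c = [C]^2 / ([A] [E]^3).
Setting equal to 5.42 and solving for X on (0,1) gives X = 0.765.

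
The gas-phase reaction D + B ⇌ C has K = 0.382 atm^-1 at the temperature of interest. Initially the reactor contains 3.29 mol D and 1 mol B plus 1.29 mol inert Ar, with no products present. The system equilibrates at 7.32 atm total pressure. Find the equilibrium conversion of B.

Basis: 1 mol B initially; let X = conversion of B. Extent ξ = X.
Mole table: n_D = 3.29 − X; n_B = 1 − X; n_C = X; n_I = 1.29 (inert).
n_T = Σnᵢ = 5.58 − X.
With p_i = (n_i/n_T)P, K = p_C / (p_D p_B).
Setting this equal to 0.382 atm^-1 and taking the physical root (0 < X < 1) gives X = 0.602.

X = 0.602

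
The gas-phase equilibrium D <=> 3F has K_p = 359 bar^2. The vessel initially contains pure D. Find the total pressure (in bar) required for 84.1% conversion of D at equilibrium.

P = 5.06 bar

Basis: 1 mol D initially; let X = conversion of D. Extent ξ = X.
Species balance: n_D = 1 − X; n_F = 3X.
Summing: n_T = 1 + 2X.
K_p = p_F^3 / (p_D) with p_i = (n_i/n_T)·P.
At X = 0.841: the mole-fraction product g(X) = Π y_i^ν_i = 14.04. Since K_p = g(X)·P^{2}, P = (K_p/g)^(1/2) = (359/14.04)^(1/2) = 5.06 bar.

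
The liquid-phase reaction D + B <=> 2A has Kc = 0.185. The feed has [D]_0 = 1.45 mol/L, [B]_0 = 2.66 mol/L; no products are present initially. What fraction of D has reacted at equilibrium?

X = 0.237

Let X = conversion of D; extent ξ = 1.45·X mol/L.
Concentrations: [D] = 1.45 − 1.45X; [B] = 2.66 − 1.45X; [A] = 2.9X.
Kc = [A]^2 / ([D] [B]).
Setting equal to 0.185 and solving for X on (0,1) gives X = 0.237.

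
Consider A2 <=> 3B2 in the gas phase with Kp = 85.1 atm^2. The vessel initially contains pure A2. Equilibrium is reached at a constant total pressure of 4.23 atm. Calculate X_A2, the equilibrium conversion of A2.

Basis: 1 mol A2 initially; let X = conversion of A2. Extent ξ = X.
Mole table: n_A2 = 1 − X; n_B2 = 3X.
n_T = Σnᵢ = 1 + 2X.
With p_i = (n_i/n_T)P, Kp = p_B2^3 / (p_A2).
Setting this equal to 85.1 atm^2 and taking the physical root (0 < X < 1) gives X = 0.680.

X = 0.680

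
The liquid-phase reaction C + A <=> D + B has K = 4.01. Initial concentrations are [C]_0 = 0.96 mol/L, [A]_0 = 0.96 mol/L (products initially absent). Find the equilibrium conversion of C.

Let X = conversion of C; extent ξ = 0.96·X mol/L.
Concentrations: [C] = 0.96 − 0.96X; [A] = 0.96 − 0.96X; [D] = 0.96X; [B] = 0.96X.
K = [D] [B] / ([C] [A]).
Setting equal to 4.01 and solving for X on (0,1) gives X = 0.667.

X = 0.667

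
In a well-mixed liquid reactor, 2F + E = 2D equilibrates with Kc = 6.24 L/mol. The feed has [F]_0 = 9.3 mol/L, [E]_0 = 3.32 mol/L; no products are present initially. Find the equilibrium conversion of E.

X = 0.870

Let X = conversion of E; extent ξ = 3.32·X mol/L.
Concentrations: [F] = 9.3 − 6.64X; [E] = 3.32 − 3.32X; [D] = 6.64X.
Kc = [D]^2 / ([F]^2 [E]).
Equating to 6.24 L/mol: the physical root is X = 0.870.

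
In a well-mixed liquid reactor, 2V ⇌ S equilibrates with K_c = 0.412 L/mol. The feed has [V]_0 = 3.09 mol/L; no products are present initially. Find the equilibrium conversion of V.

Let X = conversion of V; extent ξ = 3.09X/2 mol/L.
Concentrations: [V] = 3.09 − 3.09X; [S] = 1.54X.
K_c = [S] / ([V]^2).
Equating to 0.412 L/mol: the physical root is X = 0.540.

X = 0.540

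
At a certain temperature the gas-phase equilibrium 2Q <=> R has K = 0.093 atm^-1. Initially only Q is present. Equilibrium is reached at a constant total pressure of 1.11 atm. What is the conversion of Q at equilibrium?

X = 0.159

Take 1 mol Q as basis and let X be its fractional conversion, so ξ = 0.5X.
At extent ξ: n_Q = 1 − X; n_R = 0.5X.
Total moles n_T = 1 − 0.5X.
y_i = n_i/n_T, p_i = y_i·P. K = p_R / (p_Q^2).
This yields a degree-2 equation in X; solving on (0,1), X = 0.159.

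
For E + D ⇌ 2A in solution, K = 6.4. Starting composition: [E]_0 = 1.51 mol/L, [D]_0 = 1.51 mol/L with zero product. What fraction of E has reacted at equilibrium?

X = 0.558

Let X = conversion of E; extent ξ = 1.51·X mol/L.
Concentrations: [E] = 1.51 − 1.51X; [D] = 1.51 − 1.51X; [A] = 3.02X.
K = [A]^2 / ([E] [D]).
This equals 6.4 at X = 0.558 (the root in 0 < X < 1).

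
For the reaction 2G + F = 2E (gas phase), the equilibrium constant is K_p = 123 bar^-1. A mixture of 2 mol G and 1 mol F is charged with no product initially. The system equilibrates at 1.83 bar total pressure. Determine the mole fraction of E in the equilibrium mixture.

Basis: 2 mol G initially; let X = conversion of G. Extent ξ = X.
Species balance: n_G = 2 − 2X; n_F = 1 − X; n_E = 2X.
n_T = Σnᵢ = 3 − X.
y_i = n_i/n_T, p_i = y_i·P. K_p = p_E^2 / (p_G^2 p_F).
Substituting and setting equal to 123 bar^-1 gives a polynomial in X; the root in (0,1) is X = 0.814.
Then n_E = 1.63, n_T = 2.19, so y_E = 0.745.

y_E = 0.745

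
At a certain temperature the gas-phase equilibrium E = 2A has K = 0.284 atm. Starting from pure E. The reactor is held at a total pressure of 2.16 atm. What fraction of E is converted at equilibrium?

Let X = conversion of E (basis 1 mol E); extent of reaction ξ = X.
Moles: n_E = 1 − X; n_A = 2X.
Summing: n_T = 1 + X.
With p_i = (n_i/n_T)P, K = p_A^2 / (p_E).
Equating to 0.284 atm and solving on 0 < X < 1: X = 0.178.

X = 0.178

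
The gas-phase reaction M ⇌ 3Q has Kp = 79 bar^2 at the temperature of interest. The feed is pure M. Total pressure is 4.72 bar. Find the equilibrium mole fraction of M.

Basis: 1 mol M initially; let X = conversion of M. Extent ξ = X.
Mole table: n_M = 1 − X; n_Q = 3X.
Total moles n_T = 1 + 2X.
With p_i = (n_i/n_T)P, Kp = p_Q^3 / (p_M).
This yields a degree-3 equation in X; solving on (0,1), X = 0.629.
Then n_M = 0.371, n_T = 2.26, so y_M = 0.164.

y_M = 0.164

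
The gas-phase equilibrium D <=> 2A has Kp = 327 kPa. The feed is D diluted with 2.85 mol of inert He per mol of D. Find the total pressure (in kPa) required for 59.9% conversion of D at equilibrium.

Basis: 1 mol D initially; let X = conversion of D. Extent ξ = X.
At extent ξ: n_D = 1 − X; n_A = 2X; n_I = 2.85 (inert).
n_T = Σnᵢ = 3.85 + X.
Kp = p_A^2 / (p_D) with p_i = (n_i/n_T)·P.
At X = 0.599: the mole-fraction product g(X) = Π y_i^ν_i = 0.8045. Since Kp = g(X)·P^{1}, P = (Kp/g)^(1/1) = (327/0.8045)^(1/1) = 406 kPa.

P = 406 kPa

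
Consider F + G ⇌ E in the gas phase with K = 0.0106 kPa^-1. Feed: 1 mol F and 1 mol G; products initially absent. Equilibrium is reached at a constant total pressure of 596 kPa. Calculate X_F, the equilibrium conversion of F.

Let X = conversion of F (basis 1 mol F); extent of reaction ξ = X.
At extent ξ: n_F = 1 − X; n_G = 1 − X; n_E = X.
n_T = Σnᵢ = 2 − X.
Mole fractions y_i = n_i/n_T; K = p_E / (p_F p_G) with p_i = y_i·P.
Setting this equal to 0.0106 kPa^-1 and taking the physical root (0 < X < 1) gives X = 0.630.

X = 0.630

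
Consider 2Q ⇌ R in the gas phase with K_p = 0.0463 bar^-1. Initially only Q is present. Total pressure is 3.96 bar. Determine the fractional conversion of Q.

Basis: 1 mol Q initially; let X = conversion of Q. Extent ξ = 0.5X.
At extent ξ: n_Q = 1 − X; n_R = 0.5X.
Total moles n_T = 1 − 0.5X.
Mole fractions y_i = n_i/n_T; K_p = p_R / (p_Q^2) with p_i = y_i·P.
Equating to 0.0463 bar^-1 and solving on 0 < X < 1: X = 0.240.

X = 0.240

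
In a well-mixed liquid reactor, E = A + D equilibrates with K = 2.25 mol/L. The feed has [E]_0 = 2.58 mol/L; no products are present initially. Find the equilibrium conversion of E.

X = 0.595

Let X = conversion of E; extent ξ = 2.58·X mol/L.
Concentrations: [E] = 2.58 − 2.58X; [A] = 2.58X; [D] = 2.58X.
K = [A] [D] / ([E]).
Setting equal to 2.25 and solving for X on (0,1) gives X = 0.595.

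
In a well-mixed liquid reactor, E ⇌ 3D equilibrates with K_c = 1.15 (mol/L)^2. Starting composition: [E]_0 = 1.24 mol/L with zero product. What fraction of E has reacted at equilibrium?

X = 0.272

Let X = conversion of E; extent ξ = 1.24·X mol/L.
Concentrations: [E] = 1.24 − 1.24X; [D] = 3.72X.
K_c = [D]^3 / ([E]).
Solving K_c = 1.15 for X ∈ (0,1): X = 0.272.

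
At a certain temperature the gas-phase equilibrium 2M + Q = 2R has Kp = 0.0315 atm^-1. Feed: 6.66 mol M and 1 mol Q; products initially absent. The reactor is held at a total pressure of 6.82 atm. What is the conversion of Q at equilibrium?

X = 0.393

Basis: 1 mol Q initially; let X = conversion of Q. Extent ξ = X.
Mole table: n_M = 6.66 − 2X; n_Q = 1 − X; n_R = 2X.
Summing: n_T = 7.66 − X.
With p_i = (n_i/n_T)P, Kp = p_R^2 / (p_M^2 p_Q).
Substituting and setting equal to 0.0315 atm^-1 gives a polynomial in X; the root in (0,1) is X = 0.393.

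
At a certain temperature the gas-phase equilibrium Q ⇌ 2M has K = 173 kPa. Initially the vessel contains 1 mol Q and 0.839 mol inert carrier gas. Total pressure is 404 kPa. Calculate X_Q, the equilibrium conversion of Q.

X = 0.383

Take 1 mol Q as basis and let X be its fractional conversion, so ξ = X.
Mole table: n_Q = 1 − X; n_M = 2X; n_I = 0.839 (inert).
n_T = Σnᵢ = 1.84 + X.
With p_i = (n_i/n_T)P, K = p_M^2 / (p_Q).
Equating to 173 kPa and solving on 0 < X < 1: X = 0.383.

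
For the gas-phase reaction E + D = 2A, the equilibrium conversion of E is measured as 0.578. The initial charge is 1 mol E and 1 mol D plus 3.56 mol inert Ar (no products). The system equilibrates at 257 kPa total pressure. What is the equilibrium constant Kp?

Kp = 7.5

Let X = conversion of E (basis 1 mol E); extent of reaction ξ = X.
Mole table: n_E = 1 − X; n_D = 1 − X; n_A = 2X; n_I = 3.56 (inert).
Total moles n_T = 5.56 (Δν = 0, constant).
At X = 0.578: n_E = 0.422, n_D = 0.422, n_A = 1.16, n_T = 5.56.
p_i = (n_i/n_T)·P. Kp = p_A^2 / (p_E p_D) = 7.5.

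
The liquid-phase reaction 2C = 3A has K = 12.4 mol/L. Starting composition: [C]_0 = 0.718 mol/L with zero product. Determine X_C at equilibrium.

Let X = conversion of C; extent ξ = 0.718X/2 mol/L.
Concentrations: [C] = 0.718 − 0.718X; [A] = 1.08X.
K = [A]^3 / ([C]^2).
Setting equal to 12.4 and solving for X on (0,1) gives X = 0.726.

X = 0.726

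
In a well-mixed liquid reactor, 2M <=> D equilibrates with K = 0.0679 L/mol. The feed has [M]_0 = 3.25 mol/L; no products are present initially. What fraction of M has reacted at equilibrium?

X = 0.249

Let X = conversion of M; extent ξ = 3.25X/2 mol/L.
Concentrations: [M] = 3.25 − 3.25X; [D] = 1.62X.
K = [D] / ([M]^2).
This equals 0.0679 at X = 0.249 (the root in 0 < X < 1).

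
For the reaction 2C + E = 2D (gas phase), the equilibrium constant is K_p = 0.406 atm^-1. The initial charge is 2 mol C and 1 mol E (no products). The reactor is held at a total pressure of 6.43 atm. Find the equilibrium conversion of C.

Basis: 2 mol C initially; let X = conversion of C. Extent ξ = X.
At extent ξ: n_C = 2 − 2X; n_E = 1 − X; n_D = 2X.
n_T = Σnᵢ = 3 − X.
With p_i = (n_i/n_T)P, K_p = p_D^2 / (p_C^2 p_E).
Substituting and setting equal to 0.406 atm^-1 gives a polynomial in X; the root in (0,1) is X = 0.432.

X = 0.432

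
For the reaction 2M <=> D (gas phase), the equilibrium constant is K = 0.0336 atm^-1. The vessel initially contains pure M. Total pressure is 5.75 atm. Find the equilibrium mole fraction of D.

y_D = 0.142

Take 1 mol M as basis and let X be its fractional conversion, so ξ = 0.5X.
Mole table: n_M = 1 − X; n_D = 0.5X.
Summing: n_T = 1 − 0.5X.
y_i = n_i/n_T, p_i = y_i·P. K = p_D / (p_M^2).
Equating to 0.0336 atm^-1 and solving on 0 < X < 1: X = 0.249.
Then n_D = 0.124, n_T = 0.876, so y_D = 0.142.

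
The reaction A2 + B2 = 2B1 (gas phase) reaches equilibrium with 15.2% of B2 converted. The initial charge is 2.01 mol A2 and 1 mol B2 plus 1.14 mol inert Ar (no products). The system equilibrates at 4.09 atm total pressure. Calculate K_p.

K_p = 0.0587

Basis: 1 mol B2 initially; let X = conversion of B2. Extent ξ = X.
Moles: n_A2 = 2.01 − X; n_B2 = 1 − X; n_B1 = 2X; n_I = 1.14 (inert).
n_T stays at 4.15 (no change in mole number).
At X = 0.152: n_A2 = 1.86, n_B2 = 0.848, n_B1 = 0.304, n_T = 4.15.
p_i = (n_i/n_T)·P. K_p = p_B1^2 / (p_A2 p_B2) = 0.0587.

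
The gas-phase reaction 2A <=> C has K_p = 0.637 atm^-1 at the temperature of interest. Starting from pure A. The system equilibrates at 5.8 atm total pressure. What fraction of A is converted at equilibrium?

Let X = conversion of A (basis 1 mol A); extent of reaction ξ = 0.5X.
Species balance: n_A = 1 − X; n_C = 0.5X.
n_T = Σnᵢ = 1 − 0.5X.
With p_i = (n_i/n_T)P, K_p = p_C / (p_A^2).
Substituting and setting equal to 0.637 atm^-1 gives a polynomial in X; the root in (0,1) is X = 0.748.

X = 0.748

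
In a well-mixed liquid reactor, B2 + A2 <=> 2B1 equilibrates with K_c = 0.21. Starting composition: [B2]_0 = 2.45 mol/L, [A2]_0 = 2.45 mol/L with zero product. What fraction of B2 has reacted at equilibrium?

X = 0.186

Let X = conversion of B2; extent ξ = 2.45·X mol/L.
Concentrations: [B2] = 2.45 − 2.45X; [A2] = 2.45 − 2.45X; [B1] = 4.9X.
K_c = [B1]^2 / ([B2] [A2]).
Solving K_c = 0.21 for X ∈ (0,1): X = 0.186.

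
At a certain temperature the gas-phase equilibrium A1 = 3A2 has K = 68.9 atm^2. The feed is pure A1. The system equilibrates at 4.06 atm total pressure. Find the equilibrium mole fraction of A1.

y_A1 = 0.148

Basis: 1 mol A1 initially; let X = conversion of A1. Extent ξ = X.
At extent ξ: n_A1 = 1 − X; n_A2 = 3X.
Summing: n_T = 1 + 2X.
With p_i = (n_i/n_T)P, K = p_A2^3 / (p_A1).
Substituting and setting equal to 68.9 atm^2 gives a polynomial in X; the root in (0,1) is X = 0.657.
Then n_A1 = 0.343, n_T = 2.31, so y_A1 = 0.148.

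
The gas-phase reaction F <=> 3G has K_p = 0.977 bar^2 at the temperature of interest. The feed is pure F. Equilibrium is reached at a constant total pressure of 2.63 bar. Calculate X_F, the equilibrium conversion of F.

X = 0.202

Basis: 1 mol F initially; let X = conversion of F. Extent ξ = X.
Species balance: n_F = 1 − X; n_G = 3X.
n_T = Σnᵢ = 1 + 2X.
Mole fractions y_i = n_i/n_T; K_p = p_G^3 / (p_F) with p_i = y_i·P.
Substituting and setting equal to 0.977 bar^2 gives a polynomial in X; the root in (0,1) is X = 0.202.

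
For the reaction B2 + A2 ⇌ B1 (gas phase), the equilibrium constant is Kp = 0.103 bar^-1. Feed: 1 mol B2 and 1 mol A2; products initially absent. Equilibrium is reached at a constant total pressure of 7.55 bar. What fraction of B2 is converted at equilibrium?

X = 0.250

Basis: 1 mol B2 initially; let X = conversion of B2. Extent ξ = X.
Mole table: n_B2 = 1 − X; n_A2 = 1 − X; n_B1 = X.
Summing: n_T = 2 − X.
y_i = n_i/n_T, p_i = y_i·P. Kp = p_B1 / (p_B2 p_A2).
This yields a degree-2 equation in X; solving on (0,1), X = 0.250.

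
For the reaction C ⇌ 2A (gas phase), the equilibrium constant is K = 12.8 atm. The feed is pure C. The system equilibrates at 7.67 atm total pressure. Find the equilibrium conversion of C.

Basis: 1 mol C initially; let X = conversion of C. Extent ξ = X.
At extent ξ: n_C = 1 − X; n_A = 2X.
Total moles n_T = 1 + X.
Mole fractions y_i = n_i/n_T; K = p_A^2 / (p_C) with p_i = y_i·P.
This yields a degree-2 equation in X; solving on (0,1), X = 0.543.

X = 0.543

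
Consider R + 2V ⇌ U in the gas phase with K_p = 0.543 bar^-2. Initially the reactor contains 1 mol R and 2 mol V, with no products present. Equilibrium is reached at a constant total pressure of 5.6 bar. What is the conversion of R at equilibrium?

Let X = conversion of R (basis 1 mol R); extent of reaction ξ = X.
Moles: n_R = 1 − X; n_V = 2 − 2X; n_U = X.
Summing: n_T = 3 − 2X.
y_i = n_i/n_T, p_i = y_i·P. K_p = p_U / (p_R p_V^2).
Equating to 0.543 bar^-2 and solving on 0 < X < 1: X = 0.703.

X = 0.703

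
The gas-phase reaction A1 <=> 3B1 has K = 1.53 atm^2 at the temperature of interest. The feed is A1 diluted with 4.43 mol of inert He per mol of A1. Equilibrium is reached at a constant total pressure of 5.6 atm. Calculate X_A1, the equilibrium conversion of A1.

X = 0.353

Basis: 1 mol A1 initially; let X = conversion of A1. Extent ξ = X.
Species balance: n_A1 = 1 − X; n_B1 = 3X; n_I = 4.43 (inert).
Total moles n_T = 5.43 + 2X.
y_i = n_i/n_T, p_i = y_i·P. K = p_B1^3 / (p_A1).
Setting this equal to 1.53 atm^2 and taking the physical root (0 < X < 1) gives X = 0.353.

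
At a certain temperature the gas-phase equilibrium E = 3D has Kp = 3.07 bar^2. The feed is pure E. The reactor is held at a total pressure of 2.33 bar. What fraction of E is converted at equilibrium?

X = 0.339

Take 1 mol E as basis and let X be its fractional conversion, so ξ = X.
At extent ξ: n_E = 1 − X; n_D = 3X.
Summing: n_T = 1 + 2X.
y_i = n_i/n_T, p_i = y_i·P. Kp = p_D^3 / (p_E).
Setting this equal to 3.07 bar^2 and taking the physical root (0 < X < 1) gives X = 0.339.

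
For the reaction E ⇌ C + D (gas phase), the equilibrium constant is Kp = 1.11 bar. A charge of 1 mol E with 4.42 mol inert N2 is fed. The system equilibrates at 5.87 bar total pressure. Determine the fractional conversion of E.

Basis: 1 mol E initially; let X = conversion of E. Extent ξ = X.
Moles: n_E = 1 − X; n_C = X; n_D = X; n_I = 4.42 (inert).
Total moles n_T = 5.42 + X.
Mole fractions y_i = n_i/n_T; Kp = p_C p_D / (p_E) with p_i = y_i·P.
This yields a degree-2 equation in X; solving on (0,1), X = 0.641.

X = 0.641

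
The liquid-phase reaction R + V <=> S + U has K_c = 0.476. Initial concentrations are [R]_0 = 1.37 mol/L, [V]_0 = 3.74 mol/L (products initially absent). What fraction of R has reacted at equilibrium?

Let X = conversion of R; extent ξ = 1.37·X mol/L.
Concentrations: [R] = 1.37 − 1.37X; [V] = 3.74 − 1.37X; [S] = 1.37X; [U] = 1.37X.
K_c = [S] [U] / ([R] [V]).
This equals 0.476 at X = 0.619 (the root in 0 < X < 1).

X = 0.619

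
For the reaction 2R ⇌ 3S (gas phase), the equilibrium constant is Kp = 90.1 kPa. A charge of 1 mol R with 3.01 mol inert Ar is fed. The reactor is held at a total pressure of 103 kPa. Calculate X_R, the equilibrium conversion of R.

Let X = conversion of R (basis 1 mol R); extent of reaction ξ = 0.5X.
Moles: n_R = 1 − X; n_S = 1.5X; n_I = 3.01 (inert).
Summing: n_T = 4.01 + 0.5X.
y_i = n_i/n_T, p_i = y_i·P. Kp = p_S^3 / (p_R^2).
Equating to 90.1 kPa and solving on 0 < X < 1: X = 0.581.

X = 0.581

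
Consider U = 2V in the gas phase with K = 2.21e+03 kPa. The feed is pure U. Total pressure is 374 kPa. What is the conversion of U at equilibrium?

X = 0.772

Take 1 mol U as basis and let X be its fractional conversion, so ξ = X.
At extent ξ: n_U = 1 − X; n_V = 2X.
n_T = Σnᵢ = 1 + X.
With p_i = (n_i/n_T)P, K = p_V^2 / (p_U).
This yields a degree-2 equation in X; solving on (0,1), X = 0.772.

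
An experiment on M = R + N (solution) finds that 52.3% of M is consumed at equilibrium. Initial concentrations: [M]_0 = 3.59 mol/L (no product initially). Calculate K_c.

K_c = 2.06 mol/L

Let X = conversion of M.
Concentrations: [M] = 3.59 − 3.59X; [R] = 3.59X; [N] = 3.59X.
At X = 0.523: [M] = 1.71, [R] = 1.88, [N] = 1.88.
K_c = [R] [N] / ([M]) = 2.06 mol/L.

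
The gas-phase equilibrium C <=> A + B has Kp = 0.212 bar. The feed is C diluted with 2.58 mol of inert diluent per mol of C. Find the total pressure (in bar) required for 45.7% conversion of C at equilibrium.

Basis: 1 mol C initially; let X = conversion of C. Extent ξ = X.
Moles: n_C = 1 − X; n_A = X; n_B = X; n_I = 2.58 (inert).
n_T = Σnᵢ = 3.58 + X.
Kp = p_A p_B / (p_C) with p_i = (n_i/n_T)·P.
At X = 0.457: the mole-fraction product g(X) = Π y_i^ν_i = 0.09527. Since Kp = g(X)·P^{1}, P = (Kp/g)^(1/1) = (0.212/0.09527)^(1/1) = 2.23 bar.

P = 2.23 bar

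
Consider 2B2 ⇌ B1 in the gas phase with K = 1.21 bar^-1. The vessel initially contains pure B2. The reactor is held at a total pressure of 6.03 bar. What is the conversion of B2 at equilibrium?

Basis: 1 mol B2 initially; let X = conversion of B2. Extent ξ = 0.5X.
Mole table: n_B2 = 1 − X; n_B1 = 0.5X.
Total moles n_T = 1 − 0.5X.
Mole fractions y_i = n_i/n_T; K = p_B1 / (p_B2^2) with p_i = y_i·P.
Setting this equal to 1.21 bar^-1 and taking the physical root (0 < X < 1) gives X = 0.818.

X = 0.818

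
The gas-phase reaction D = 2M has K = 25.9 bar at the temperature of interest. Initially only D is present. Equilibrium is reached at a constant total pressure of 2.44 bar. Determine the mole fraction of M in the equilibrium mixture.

y_M = 0.920

Basis: 1 mol D initially; let X = conversion of D. Extent ξ = X.
Moles: n_D = 1 − X; n_M = 2X.
n_T = Σnᵢ = 1 + X.
With p_i = (n_i/n_T)P, K = p_M^2 / (p_D).
This yields a degree-2 equation in X; solving on (0,1), X = 0.852.
Then n_M = 1.7, n_T = 1.85, so y_M = 0.920.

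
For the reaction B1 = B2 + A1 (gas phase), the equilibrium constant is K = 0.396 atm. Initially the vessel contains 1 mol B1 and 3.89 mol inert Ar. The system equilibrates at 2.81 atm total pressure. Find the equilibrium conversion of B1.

Take 1 mol B1 as basis and let X be its fractional conversion, so ξ = X.
Moles: n_B1 = 1 − X; n_B2 = X; n_A1 = X; n_I = 3.89 (inert).
Total moles n_T = 4.89 + X.
With p_i = (n_i/n_T)P, K = p_B2 p_A1 / (p_B1).
Substituting and setting equal to 0.396 atm gives a polynomial in X; the root in (0,1) is X = 0.573.

X = 0.573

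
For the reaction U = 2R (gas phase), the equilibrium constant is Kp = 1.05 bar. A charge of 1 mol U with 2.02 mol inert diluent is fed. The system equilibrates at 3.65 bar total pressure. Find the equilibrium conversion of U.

X = 0.387

Take 1 mol U as basis and let X be its fractional conversion, so ξ = X.
Moles: n_U = 1 − X; n_R = 2X; n_I = 2.02 (inert).
n_T = Σnᵢ = 3.02 + X.
y_i = n_i/n_T, p_i = y_i·P. Kp = p_R^2 / (p_U).
Setting this equal to 1.05 bar and taking the physical root (0 < X < 1) gives X = 0.387.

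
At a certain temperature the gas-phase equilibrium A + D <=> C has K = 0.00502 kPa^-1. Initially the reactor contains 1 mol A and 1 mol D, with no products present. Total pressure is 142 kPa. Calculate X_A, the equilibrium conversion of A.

Basis: 1 mol A initially; let X = conversion of A. Extent ξ = X.
Mole table: n_A = 1 − X; n_D = 1 − X; n_C = X.
Summing: n_T = 2 − X.
Mole fractions y_i = n_i/n_T; K = p_C / (p_A p_D) with p_i = y_i·P.
Setting this equal to 0.00502 kPa^-1 and taking the physical root (0 < X < 1) gives X = 0.236.

X = 0.236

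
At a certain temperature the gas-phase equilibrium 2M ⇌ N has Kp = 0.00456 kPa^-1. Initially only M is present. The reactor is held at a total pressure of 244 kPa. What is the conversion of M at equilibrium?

Let X = conversion of M (basis 1 mol M); extent of reaction ξ = 0.5X.
Moles: n_M = 1 − X; n_N = 0.5X.
n_T = Σnᵢ = 1 − 0.5X.
Mole fractions y_i = n_i/n_T; Kp = p_N / (p_M^2) with p_i = y_i·P.
Equating to 0.00456 kPa^-1 and solving on 0 < X < 1: X = 0.572.

X = 0.572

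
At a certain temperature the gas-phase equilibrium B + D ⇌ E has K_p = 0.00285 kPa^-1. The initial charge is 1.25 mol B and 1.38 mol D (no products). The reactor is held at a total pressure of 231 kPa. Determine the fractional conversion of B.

Take 1.25 mol B as basis and let X be its fractional conversion, so ξ = 1.25X.
At extent ξ: n_B = 1.25 − 1.25X; n_D = 1.38 − 1.25X; n_E = 1.25X.
Summing: n_T = 2.63 − 1.25X.
Mole fractions y_i = n_i/n_T; K_p = p_E / (p_B p_D) with p_i = y_i·P.
Substituting and setting equal to 0.00285 kPa^-1 gives a polynomial in X; the root in (0,1) is X = 0.234.

X = 0.234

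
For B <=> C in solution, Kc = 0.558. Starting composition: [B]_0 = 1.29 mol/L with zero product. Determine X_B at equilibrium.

Let X = conversion of B; extent ξ = 1.29·X mol/L.
Concentrations: [B] = 1.29 − 1.29X; [C] = 1.29X.
Kc = [C] / ([B]).
Equating to 0.558: the physical root is X = 0.358.

X = 0.358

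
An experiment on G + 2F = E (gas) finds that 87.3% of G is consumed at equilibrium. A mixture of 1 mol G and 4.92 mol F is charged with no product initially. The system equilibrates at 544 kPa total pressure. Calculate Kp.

Let X = conversion of G (basis 1 mol G); extent of reaction ξ = X.
At extent ξ: n_G = 1 − X; n_F = 4.92 − 2X; n_E = X.
Summing: n_T = 5.92 − 2X.
At X = 0.873: n_G = 0.127, n_F = 3.17, n_E = 0.873, n_T = 4.17.
p_i = (n_i/n_T)·P. Kp = p_E / (p_G p_F^2) = 4.02e-05 kPa^-2.

Kp = 4.02e-05 kPa^-2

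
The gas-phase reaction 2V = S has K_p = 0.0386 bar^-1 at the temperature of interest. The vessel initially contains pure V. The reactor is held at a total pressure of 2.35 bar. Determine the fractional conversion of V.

Basis: 1 mol V initially; let X = conversion of V. Extent ξ = 0.5X.
Moles: n_V = 1 − X; n_S = 0.5X.
n_T = Σnᵢ = 1 − 0.5X.
Mole fractions y_i = n_i/n_T; K_p = p_S / (p_V^2) with p_i = y_i·P.
Equating to 0.0386 bar^-1 and solving on 0 < X < 1: X = 0.143.

X = 0.143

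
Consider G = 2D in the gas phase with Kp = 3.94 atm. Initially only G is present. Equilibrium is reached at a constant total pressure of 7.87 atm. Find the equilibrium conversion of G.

Let X = conversion of G (basis 1 mol G); extent of reaction ξ = X.
At extent ξ: n_G = 1 − X; n_D = 2X.
n_T = Σnᵢ = 1 + X.
Mole fractions y_i = n_i/n_T; Kp = p_D^2 / (p_G) with p_i = y_i·P.
Setting this equal to 3.94 atm and taking the physical root (0 < X < 1) gives X = 0.334.

X = 0.334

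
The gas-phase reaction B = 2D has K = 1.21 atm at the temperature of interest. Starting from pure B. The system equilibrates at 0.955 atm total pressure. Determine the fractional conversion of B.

Basis: 1 mol B initially; let X = conversion of B. Extent ξ = X.
Mole table: n_B = 1 − X; n_D = 2X.
Summing: n_T = 1 + X.
y_i = n_i/n_T, p_i = y_i·P. K = p_D^2 / (p_B).
Setting this equal to 1.21 atm and taking the physical root (0 < X < 1) gives X = 0.490.

X = 0.490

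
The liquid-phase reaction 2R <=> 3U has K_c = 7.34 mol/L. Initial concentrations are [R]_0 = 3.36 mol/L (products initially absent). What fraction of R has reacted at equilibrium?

X = 0.526

Let X = conversion of R; extent ξ = 3.36X/2 mol/L.
Concentrations: [R] = 3.36 − 3.36X; [U] = 5.04X.
K_c = [U]^3 / ([R]^2).
This equals 7.34 at X = 0.526 (the root in 0 < X < 1).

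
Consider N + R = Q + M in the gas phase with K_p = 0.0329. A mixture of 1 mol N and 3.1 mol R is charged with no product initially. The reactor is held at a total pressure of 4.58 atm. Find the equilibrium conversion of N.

X = 0.262

Let X = conversion of N (basis 1 mol N); extent of reaction ξ = X.
Species balance: n_N = 1 − X; n_R = 3.1 − X; n_Q = X; n_M = X.
n_T stays at 4.1 (no change in mole number).
Mole fractions y_i = n_i/n_T; K_p = p_Q p_M / (p_N p_R) with p_i = y_i·P.
Substituting and setting equal to 0.0329 gives a polynomial in X; the root in (0,1) is X = 0.262.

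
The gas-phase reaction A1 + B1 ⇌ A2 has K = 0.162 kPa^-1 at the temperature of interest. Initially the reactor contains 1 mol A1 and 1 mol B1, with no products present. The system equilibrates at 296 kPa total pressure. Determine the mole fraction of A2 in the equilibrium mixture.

y_A2 = 0.750

Take 1 mol A1 as basis and let X be its fractional conversion, so ξ = X.
Moles: n_A1 = 1 − X; n_B1 = 1 − X; n_A2 = X.
n_T = Σnᵢ = 2 − X.
Mole fractions y_i = n_i/n_T; K = p_A2 / (p_A1 p_B1) with p_i = y_i·P.
Setting this equal to 0.162 kPa^-1 and taking the physical root (0 < X < 1) gives X = 0.857.
Then n_A2 = 0.857, n_T = 1.14, so y_A2 = 0.750.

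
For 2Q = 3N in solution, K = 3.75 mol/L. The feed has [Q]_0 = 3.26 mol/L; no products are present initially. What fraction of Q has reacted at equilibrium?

Let X = conversion of Q; extent ξ = 3.26X/2 mol/L.
Concentrations: [Q] = 3.26 − 3.26X; [N] = 4.89X.
K = [N]^3 / ([Q]^2).
Setting equal to 3.75 and solving for X on (0,1) gives X = 0.462.

X = 0.462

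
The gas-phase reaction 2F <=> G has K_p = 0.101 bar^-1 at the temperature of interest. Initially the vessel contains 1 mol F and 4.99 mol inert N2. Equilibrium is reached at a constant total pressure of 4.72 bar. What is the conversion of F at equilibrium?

X = 0.124

Basis: 1 mol F initially; let X = conversion of F. Extent ξ = 0.5X.
At extent ξ: n_F = 1 − X; n_G = 0.5X; n_I = 4.99 (inert).
Summing: n_T = 5.99 − 0.5X.
With p_i = (n_i/n_T)P, K_p = p_G / (p_F^2).
Setting this equal to 0.101 bar^-1 and taking the physical root (0 < X < 1) gives X = 0.124.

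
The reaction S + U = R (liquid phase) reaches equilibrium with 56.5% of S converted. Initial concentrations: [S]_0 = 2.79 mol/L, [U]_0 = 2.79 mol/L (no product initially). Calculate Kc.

Let X = conversion of S.
Concentrations: [S] = 2.79 − 2.79X; [U] = 2.79 − 2.79X; [R] = 2.79X.
At X = 0.565: [S] = 1.21, [U] = 1.21, [R] = 1.58.
Kc = [R] / ([S] [U]) = 1.07 L/mol.

Kc = 1.07 L/mol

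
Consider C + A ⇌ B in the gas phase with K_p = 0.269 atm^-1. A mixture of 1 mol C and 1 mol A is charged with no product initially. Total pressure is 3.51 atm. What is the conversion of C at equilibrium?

X = 0.283

Basis: 1 mol C initially; let X = conversion of C. Extent ξ = X.
Species balance: n_C = 1 − X; n_A = 1 − X; n_B = X.
Total moles n_T = 2 − X.
With p_i = (n_i/n_T)P, K_p = p_B / (p_C p_A).
Setting this equal to 0.269 atm^-1 and taking the physical root (0 < X < 1) gives X = 0.283.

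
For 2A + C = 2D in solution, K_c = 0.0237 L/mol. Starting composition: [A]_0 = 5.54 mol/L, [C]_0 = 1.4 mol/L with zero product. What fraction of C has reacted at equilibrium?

X = 0.267

Let X = conversion of C; extent ξ = 1.4·X mol/L.
Concentrations: [A] = 5.54 − 2.8X; [C] = 1.4 − 1.4X; [D] = 2.8X.
K_c = [D]^2 / ([A]^2 [C]).
Equating to 0.0237 L/mol: the physical root is X = 0.267.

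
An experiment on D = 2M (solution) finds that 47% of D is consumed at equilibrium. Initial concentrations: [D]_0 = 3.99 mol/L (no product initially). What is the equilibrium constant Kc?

Kc = 6.65 mol/L

Let X = conversion of D.
Concentrations: [D] = 3.99 − 3.99X; [M] = 7.98X.
At X = 0.47: [D] = 2.11, [M] = 3.75.
Kc = [M]^2 / ([D]) = 6.65 mol/L.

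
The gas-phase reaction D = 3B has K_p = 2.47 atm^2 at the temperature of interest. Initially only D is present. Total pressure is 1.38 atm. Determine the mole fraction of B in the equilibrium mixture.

Basis: 1 mol D initially; let X = conversion of D. Extent ξ = X.
Species balance: n_D = 1 − X; n_B = 3X.
n_T = Σnᵢ = 1 + 2X.
Mole fractions y_i = n_i/n_T; K_p = p_B^3 / (p_D) with p_i = y_i·P.
Equating to 2.47 atm^2 and solving on 0 < X < 1: X = 0.457.
Then n_B = 1.37, n_T = 1.91, so y_B = 0.716.

y_B = 0.716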